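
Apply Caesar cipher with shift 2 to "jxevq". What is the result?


Caesar cipher: shift "jxevq" by 2
  'j' (pos 9) + 2 = pos 11 = 'l'
  'x' (pos 23) + 2 = pos 25 = 'z'
  'e' (pos 4) + 2 = pos 6 = 'g'
  'v' (pos 21) + 2 = pos 23 = 'x'
  'q' (pos 16) + 2 = pos 18 = 's'
Result: lzgxs

lzgxs


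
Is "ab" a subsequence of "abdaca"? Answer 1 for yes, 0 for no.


Check if "ab" is a subsequence of "abdaca"
Greedy scan:
  Position 0 ('a'): matches sub[0] = 'a'
  Position 1 ('b'): matches sub[1] = 'b'
  Position 2 ('d'): no match needed
  Position 3 ('a'): no match needed
  Position 4 ('c'): no match needed
  Position 5 ('a'): no match needed
All 2 characters matched => is a subsequence

1


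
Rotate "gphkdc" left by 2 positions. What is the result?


Input: "gphkdc", rotate left by 2
First 2 characters: "gp"
Remaining characters: "hkdc"
Concatenate remaining + first: "hkdc" + "gp" = "hkdcgp"

hkdcgp


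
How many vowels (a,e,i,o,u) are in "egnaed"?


Input: egnaed
Checking each character:
  'e' at position 0: vowel (running total: 1)
  'g' at position 1: consonant
  'n' at position 2: consonant
  'a' at position 3: vowel (running total: 2)
  'e' at position 4: vowel (running total: 3)
  'd' at position 5: consonant
Total vowels: 3

3


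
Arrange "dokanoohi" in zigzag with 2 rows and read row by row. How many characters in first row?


Zigzag "dokanoohi" into 2 rows:
Placing characters:
  'd' => row 0
  'o' => row 1
  'k' => row 0
  'a' => row 1
  'n' => row 0
  'o' => row 1
  'o' => row 0
  'h' => row 1
  'i' => row 0
Rows:
  Row 0: "dknoi"
  Row 1: "oaoh"
First row length: 5

5


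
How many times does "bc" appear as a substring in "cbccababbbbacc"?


Searching for "bc" in "cbccababbbbacc"
Scanning each position:
  Position 0: "cb" => no
  Position 1: "bc" => MATCH
  Position 2: "cc" => no
  Position 3: "ca" => no
  Position 4: "ab" => no
  Position 5: "ba" => no
  Position 6: "ab" => no
  Position 7: "bb" => no
  Position 8: "bb" => no
  Position 9: "bb" => no
  Position 10: "ba" => no
  Position 11: "ac" => no
  Position 12: "cc" => no
Total occurrences: 1

1


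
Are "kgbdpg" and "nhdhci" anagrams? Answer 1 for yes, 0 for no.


Strings: "kgbdpg", "nhdhci"
Sorted first:  bdggkp
Sorted second: cdhhin
Differ at position 0: 'b' vs 'c' => not anagrams

0


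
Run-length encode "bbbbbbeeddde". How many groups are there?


Input: bbbbbbeeddde
Scanning for consecutive runs:
  Group 1: 'b' x 6 (positions 0-5)
  Group 2: 'e' x 2 (positions 6-7)
  Group 3: 'd' x 3 (positions 8-10)
  Group 4: 'e' x 1 (positions 11-11)
Total groups: 4

4


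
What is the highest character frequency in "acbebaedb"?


Input: acbebaedb
Character counts:
  'a': 2
  'b': 3
  'c': 1
  'd': 1
  'e': 2
Maximum frequency: 3

3


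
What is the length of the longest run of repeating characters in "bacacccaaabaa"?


Input: "bacacccaaabaa"
Scanning for longest run:
  Position 1 ('a'): new char, reset run to 1
  Position 2 ('c'): new char, reset run to 1
  Position 3 ('a'): new char, reset run to 1
  Position 4 ('c'): new char, reset run to 1
  Position 5 ('c'): continues run of 'c', length=2
  Position 6 ('c'): continues run of 'c', length=3
  Position 7 ('a'): new char, reset run to 1
  Position 8 ('a'): continues run of 'a', length=2
  Position 9 ('a'): continues run of 'a', length=3
  Position 10 ('b'): new char, reset run to 1
  Position 11 ('a'): new char, reset run to 1
  Position 12 ('a'): continues run of 'a', length=2
Longest run: 'c' with length 3

3


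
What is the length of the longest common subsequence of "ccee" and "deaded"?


LCS of "ccee" and "deaded"
DP table:
           d    e    a    d    e    d
      0    0    0    0    0    0    0
  c   0    0    0    0    0    0    0
  c   0    0    0    0    0    0    0
  e   0    0    1    1    1    1    1
  e   0    0    1    1    1    2    2
LCS length = dp[4][6] = 2

2


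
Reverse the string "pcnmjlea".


Input: pcnmjlea
Reading characters right to left:
  Position 7: 'a'
  Position 6: 'e'
  Position 5: 'l'
  Position 4: 'j'
  Position 3: 'm'
  Position 2: 'n'
  Position 1: 'c'
  Position 0: 'p'
Reversed: aeljmncp

aeljmncp


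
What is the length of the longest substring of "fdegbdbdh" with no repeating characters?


Input: "fdegbdbdh"
Sliding window (track last position of each char):
  Position 0 ('f'): window [0,0] length 1 -- new best
  Position 1 ('d'): window [0,1] length 2 -- new best
  Position 2 ('e'): window [0,2] length 3 -- new best
  Position 3 ('g'): window [0,3] length 4 -- new best
  Position 4 ('b'): window [0,4] length 5 -- new best
  Position 5 ('d'): repeat (last at 1), move window start to 2
  Position 5 ('d'): window [2,5] length 4
  Position 6 ('b'): repeat (last at 4), move window start to 5
  Position 6 ('b'): window [5,6] length 2
  Position 7 ('d'): repeat (last at 5), move window start to 6
  Position 7 ('d'): window [6,7] length 2
  Position 8 ('h'): window [6,8] length 3
Longest substring with no repeats: "fdegb" with length 5

5


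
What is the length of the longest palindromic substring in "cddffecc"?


Input: "cddffecc"
Checking substrings for palindromes:
  [1:3] "dd" (len 2) => palindrome
  [3:5] "ff" (len 2) => palindrome
  [6:8] "cc" (len 2) => palindrome
Longest palindromic substring: "dd" with length 2

2


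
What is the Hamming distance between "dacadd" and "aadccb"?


Comparing "dacadd" and "aadccb" position by position:
  Position 0: 'd' vs 'a' => differ
  Position 1: 'a' vs 'a' => same
  Position 2: 'c' vs 'd' => differ
  Position 3: 'a' vs 'c' => differ
  Position 4: 'd' vs 'c' => differ
  Position 5: 'd' vs 'b' => differ
Total differences (Hamming distance): 5

5


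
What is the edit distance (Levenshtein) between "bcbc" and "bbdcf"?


Computing edit distance: "bcbc" -> "bbdcf"
DP table:
           b    b    d    c    f
      0    1    2    3    4    5
  b   1    0    1    2    3    4
  c   2    1    1    2    2    3
  b   3    2    1    2    3    3
  c   4    3    2    2    2    3
Edit distance = dp[4][5] = 3

3


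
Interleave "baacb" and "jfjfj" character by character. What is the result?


Interleaving "baacb" and "jfjfj":
  Position 0: 'b' from first, 'j' from second => "bj"
  Position 1: 'a' from first, 'f' from second => "af"
  Position 2: 'a' from first, 'j' from second => "aj"
  Position 3: 'c' from first, 'f' from second => "cf"
  Position 4: 'b' from first, 'j' from second => "bj"
Result: bjafajcfbj

bjafajcfbj


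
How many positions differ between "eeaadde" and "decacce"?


Comparing "eeaadde" and "decacce" position by position:
  Position 0: 'e' vs 'd' => DIFFER
  Position 1: 'e' vs 'e' => same
  Position 2: 'a' vs 'c' => DIFFER
  Position 3: 'a' vs 'a' => same
  Position 4: 'd' vs 'c' => DIFFER
  Position 5: 'd' vs 'c' => DIFFER
  Position 6: 'e' vs 'e' => same
Positions that differ: 4

4


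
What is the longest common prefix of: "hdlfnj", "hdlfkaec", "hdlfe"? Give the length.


Words: hdlfnj, hdlfkaec, hdlfe
  Position 0: all 'h' => match
  Position 1: all 'd' => match
  Position 2: all 'l' => match
  Position 3: all 'f' => match
  Position 4: ('n', 'k', 'e') => mismatch, stop
LCP = "hdlf" (length 4)

4


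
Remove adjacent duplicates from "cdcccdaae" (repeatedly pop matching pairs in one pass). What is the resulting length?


Input: cdcccdaae
Stack-based adjacent duplicate removal:
  Read 'c': push. Stack: c
  Read 'd': push. Stack: cd
  Read 'c': push. Stack: cdc
  Read 'c': matches stack top 'c' => pop. Stack: cd
  Read 'c': push. Stack: cdc
  Read 'd': push. Stack: cdcd
  Read 'a': push. Stack: cdcda
  Read 'a': matches stack top 'a' => pop. Stack: cdcd
  Read 'e': push. Stack: cdcde
Final stack: "cdcde" (length 5)

5


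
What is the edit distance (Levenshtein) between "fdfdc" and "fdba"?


Computing edit distance: "fdfdc" -> "fdba"
DP table:
           f    d    b    a
      0    1    2    3    4
  f   1    0    1    2    3
  d   2    1    0    1    2
  f   3    2    1    1    2
  d   4    3    2    2    2
  c   5    4    3    3    3
Edit distance = dp[5][4] = 3

3


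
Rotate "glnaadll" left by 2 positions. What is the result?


Input: "glnaadll", rotate left by 2
First 2 characters: "gl"
Remaining characters: "naadll"
Concatenate remaining + first: "naadll" + "gl" = "naadllgl"

naadllgl


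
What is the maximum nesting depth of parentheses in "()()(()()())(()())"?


Input: "()()(()()())(()())"
Tracking depth:
  Position 0 '(': depth becomes 1
  Position 1 ')': depth becomes 0
  Position 2 '(': depth becomes 1
  Position 3 ')': depth becomes 0
  Position 4 '(': depth becomes 1
  Position 5 '(': depth becomes 2
  Position 6 ')': depth becomes 1
  Position 7 '(': depth becomes 2
  Position 8 ')': depth becomes 1
  Position 9 '(': depth becomes 2
  Position 10 ')': depth becomes 1
  Position 11 ')': depth becomes 0
  Position 12 '(': depth becomes 1
  Position 13 '(': depth becomes 2
  Position 14 ')': depth becomes 1
  Position 15 '(': depth becomes 2
  Position 16 ')': depth becomes 1
  Position 17 ')': depth becomes 0
Maximum depth reached: 2

2


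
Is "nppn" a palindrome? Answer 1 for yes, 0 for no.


Input: nppn
Reversed: nppn
  Compare pos 0 ('n') with pos 3 ('n'): match
  Compare pos 1 ('p') with pos 2 ('p'): match
Result: palindrome

1


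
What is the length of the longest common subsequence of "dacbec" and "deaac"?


LCS of "dacbec" and "deaac"
DP table:
           d    e    a    a    c
      0    0    0    0    0    0
  d   0    1    1    1    1    1
  a   0    1    1    2    2    2
  c   0    1    1    2    2    3
  b   0    1    1    2    2    3
  e   0    1    2    2    2    3
  c   0    1    2    2    2    3
LCS length = dp[6][5] = 3

3


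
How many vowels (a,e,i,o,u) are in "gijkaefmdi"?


Input: gijkaefmdi
Checking each character:
  'g' at position 0: consonant
  'i' at position 1: vowel (running total: 1)
  'j' at position 2: consonant
  'k' at position 3: consonant
  'a' at position 4: vowel (running total: 2)
  'e' at position 5: vowel (running total: 3)
  'f' at position 6: consonant
  'm' at position 7: consonant
  'd' at position 8: consonant
  'i' at position 9: vowel (running total: 4)
Total vowels: 4

4


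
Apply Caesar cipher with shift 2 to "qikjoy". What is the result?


Caesar cipher: shift "qikjoy" by 2
  'q' (pos 16) + 2 = pos 18 = 's'
  'i' (pos 8) + 2 = pos 10 = 'k'
  'k' (pos 10) + 2 = pos 12 = 'm'
  'j' (pos 9) + 2 = pos 11 = 'l'
  'o' (pos 14) + 2 = pos 16 = 'q'
  'y' (pos 24) + 2 = pos 0 = 'a'
Result: skmlqa

skmlqa


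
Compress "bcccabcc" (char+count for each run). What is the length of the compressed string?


Input: bcccabcc
Runs:
  'b' x 1 => "b1"
  'c' x 3 => "c3"
  'a' x 1 => "a1"
  'b' x 1 => "b1"
  'c' x 2 => "c2"
Compressed: "b1c3a1b1c2"
Compressed length: 10

10


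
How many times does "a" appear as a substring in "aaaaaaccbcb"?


Searching for "a" in "aaaaaaccbcb"
Scanning each position:
  Position 0: "a" => MATCH
  Position 1: "a" => MATCH
  Position 2: "a" => MATCH
  Position 3: "a" => MATCH
  Position 4: "a" => MATCH
  Position 5: "a" => MATCH
  Position 6: "c" => no
  Position 7: "c" => no
  Position 8: "b" => no
  Position 9: "c" => no
  Position 10: "b" => no
Total occurrences: 6

6


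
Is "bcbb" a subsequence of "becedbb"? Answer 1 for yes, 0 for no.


Check if "bcbb" is a subsequence of "becedbb"
Greedy scan:
  Position 0 ('b'): matches sub[0] = 'b'
  Position 1 ('e'): no match needed
  Position 2 ('c'): matches sub[1] = 'c'
  Position 3 ('e'): no match needed
  Position 4 ('d'): no match needed
  Position 5 ('b'): matches sub[2] = 'b'
  Position 6 ('b'): matches sub[3] = 'b'
All 4 characters matched => is a subsequence

1


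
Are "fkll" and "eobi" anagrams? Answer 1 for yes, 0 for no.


Strings: "fkll", "eobi"
Sorted first:  fkll
Sorted second: beio
Differ at position 0: 'f' vs 'b' => not anagrams

0


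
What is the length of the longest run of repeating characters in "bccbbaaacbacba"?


Input: "bccbbaaacbacba"
Scanning for longest run:
  Position 1 ('c'): new char, reset run to 1
  Position 2 ('c'): continues run of 'c', length=2
  Position 3 ('b'): new char, reset run to 1
  Position 4 ('b'): continues run of 'b', length=2
  Position 5 ('a'): new char, reset run to 1
  Position 6 ('a'): continues run of 'a', length=2
  Position 7 ('a'): continues run of 'a', length=3
  Position 8 ('c'): new char, reset run to 1
  Position 9 ('b'): new char, reset run to 1
  Position 10 ('a'): new char, reset run to 1
  Position 11 ('c'): new char, reset run to 1
  Position 12 ('b'): new char, reset run to 1
  Position 13 ('a'): new char, reset run to 1
Longest run: 'a' with length 3

3


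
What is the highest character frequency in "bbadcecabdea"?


Input: bbadcecabdea
Character counts:
  'a': 3
  'b': 3
  'c': 2
  'd': 2
  'e': 2
Maximum frequency: 3

3


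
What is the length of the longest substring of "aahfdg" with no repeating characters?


Input: "aahfdg"
Sliding window (track last position of each char):
  Position 0 ('a'): window [0,0] length 1 -- new best
  Position 1 ('a'): repeat (last at 0), move window start to 1
  Position 1 ('a'): window [1,1] length 1
  Position 2 ('h'): window [1,2] length 2 -- new best
  Position 3 ('f'): window [1,3] length 3 -- new best
  Position 4 ('d'): window [1,4] length 4 -- new best
  Position 5 ('g'): window [1,5] length 5 -- new best
Longest substring with no repeats: "ahfdg" with length 5

5


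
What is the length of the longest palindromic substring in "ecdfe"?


Input: "ecdfe"
Checking substrings for palindromes:
  No multi-char palindromic substrings found
Longest palindromic substring: "e" with length 1

1


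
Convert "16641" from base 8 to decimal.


Input: "16641" in base 8
Positional expansion:
  Digit '1' (value 1) x 8^4 = 4096
  Digit '6' (value 6) x 8^3 = 3072
  Digit '6' (value 6) x 8^2 = 384
  Digit '4' (value 4) x 8^1 = 32
  Digit '1' (value 1) x 8^0 = 1
Sum = 7585

7585


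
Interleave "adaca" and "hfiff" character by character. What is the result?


Interleaving "adaca" and "hfiff":
  Position 0: 'a' from first, 'h' from second => "ah"
  Position 1: 'd' from first, 'f' from second => "df"
  Position 2: 'a' from first, 'i' from second => "ai"
  Position 3: 'c' from first, 'f' from second => "cf"
  Position 4: 'a' from first, 'f' from second => "af"
Result: ahdfaicfaf

ahdfaicfaf


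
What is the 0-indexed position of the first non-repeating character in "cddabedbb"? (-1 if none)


Input: cddabedbb
Character frequencies:
  'a': 1
  'b': 3
  'c': 1
  'd': 3
  'e': 1
Scanning left to right for freq == 1:
  Position 0 ('c'): unique! => answer = 0

0


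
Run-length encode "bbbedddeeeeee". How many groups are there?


Input: bbbedddeeeeee
Scanning for consecutive runs:
  Group 1: 'b' x 3 (positions 0-2)
  Group 2: 'e' x 1 (positions 3-3)
  Group 3: 'd' x 3 (positions 4-6)
  Group 4: 'e' x 6 (positions 7-12)
Total groups: 4

4


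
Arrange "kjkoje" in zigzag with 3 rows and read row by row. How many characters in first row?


Zigzag "kjkoje" into 3 rows:
Placing characters:
  'k' => row 0
  'j' => row 1
  'k' => row 2
  'o' => row 1
  'j' => row 0
  'e' => row 1
Rows:
  Row 0: "kj"
  Row 1: "joe"
  Row 2: "k"
First row length: 2

2


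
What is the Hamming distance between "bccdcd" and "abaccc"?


Comparing "bccdcd" and "abaccc" position by position:
  Position 0: 'b' vs 'a' => differ
  Position 1: 'c' vs 'b' => differ
  Position 2: 'c' vs 'a' => differ
  Position 3: 'd' vs 'c' => differ
  Position 4: 'c' vs 'c' => same
  Position 5: 'd' vs 'c' => differ
Total differences (Hamming distance): 5

5


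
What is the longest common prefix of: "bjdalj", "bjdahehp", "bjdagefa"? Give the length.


Words: bjdalj, bjdahehp, bjdagefa
  Position 0: all 'b' => match
  Position 1: all 'j' => match
  Position 2: all 'd' => match
  Position 3: all 'a' => match
  Position 4: ('l', 'h', 'g') => mismatch, stop
LCP = "bjda" (length 4)

4


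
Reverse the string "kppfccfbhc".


Input: kppfccfbhc
Reading characters right to left:
  Position 9: 'c'
  Position 8: 'h'
  Position 7: 'b'
  Position 6: 'f'
  Position 5: 'c'
  Position 4: 'c'
  Position 3: 'f'
  Position 2: 'p'
  Position 1: 'p'
  Position 0: 'k'
Reversed: chbfccfppk

chbfccfppk


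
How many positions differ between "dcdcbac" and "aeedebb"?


Comparing "dcdcbac" and "aeedebb" position by position:
  Position 0: 'd' vs 'a' => DIFFER
  Position 1: 'c' vs 'e' => DIFFER
  Position 2: 'd' vs 'e' => DIFFER
  Position 3: 'c' vs 'd' => DIFFER
  Position 4: 'b' vs 'e' => DIFFER
  Position 5: 'a' vs 'b' => DIFFER
  Position 6: 'c' vs 'b' => DIFFER
Positions that differ: 7

7


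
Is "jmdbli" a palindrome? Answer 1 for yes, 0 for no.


Input: jmdbli
Reversed: ilbdmj
  Compare pos 0 ('j') with pos 5 ('i'): MISMATCH
  Compare pos 1 ('m') with pos 4 ('l'): MISMATCH
  Compare pos 2 ('d') with pos 3 ('b'): MISMATCH
Result: not a palindrome

0


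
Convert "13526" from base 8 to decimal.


Input: "13526" in base 8
Positional expansion:
  Digit '1' (value 1) x 8^4 = 4096
  Digit '3' (value 3) x 8^3 = 1536
  Digit '5' (value 5) x 8^2 = 320
  Digit '2' (value 2) x 8^1 = 16
  Digit '6' (value 6) x 8^0 = 6
Sum = 5974

5974


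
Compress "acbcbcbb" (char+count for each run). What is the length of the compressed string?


Input: acbcbcbb
Runs:
  'a' x 1 => "a1"
  'c' x 1 => "c1"
  'b' x 1 => "b1"
  'c' x 1 => "c1"
  'b' x 1 => "b1"
  'c' x 1 => "c1"
  'b' x 2 => "b2"
Compressed: "a1c1b1c1b1c1b2"
Compressed length: 14

14


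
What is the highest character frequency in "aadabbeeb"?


Input: aadabbeeb
Character counts:
  'a': 3
  'b': 3
  'd': 1
  'e': 2
Maximum frequency: 3

3


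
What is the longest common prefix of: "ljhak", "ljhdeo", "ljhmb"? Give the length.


Words: ljhak, ljhdeo, ljhmb
  Position 0: all 'l' => match
  Position 1: all 'j' => match
  Position 2: all 'h' => match
  Position 3: ('a', 'd', 'm') => mismatch, stop
LCP = "ljh" (length 3)

3


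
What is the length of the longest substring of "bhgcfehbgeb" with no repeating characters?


Input: "bhgcfehbgeb"
Sliding window (track last position of each char):
  Position 0 ('b'): window [0,0] length 1 -- new best
  Position 1 ('h'): window [0,1] length 2 -- new best
  Position 2 ('g'): window [0,2] length 3 -- new best
  Position 3 ('c'): window [0,3] length 4 -- new best
  Position 4 ('f'): window [0,4] length 5 -- new best
  Position 5 ('e'): window [0,5] length 6 -- new best
  Position 6 ('h'): repeat (last at 1), move window start to 2
  Position 6 ('h'): window [2,6] length 5
  Position 7 ('b'): window [2,7] length 6
  Position 8 ('g'): repeat (last at 2), move window start to 3
  Position 8 ('g'): window [3,8] length 6
  Position 9 ('e'): repeat (last at 5), move window start to 6
  Position 9 ('e'): window [6,9] length 4
  Position 10 ('b'): repeat (last at 7), move window start to 8
  Position 10 ('b'): window [8,10] length 3
Longest substring with no repeats: "bhgcfe" with length 6

6


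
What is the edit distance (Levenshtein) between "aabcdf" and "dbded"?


Computing edit distance: "aabcdf" -> "dbded"
DP table:
           d    b    d    e    d
      0    1    2    3    4    5
  a   1    1    2    3    4    5
  a   2    2    2    3    4    5
  b   3    3    2    3    4    5
  c   4    4    3    3    4    5
  d   5    4    4    3    4    4
  f   6    5    5    4    4    5
Edit distance = dp[6][5] = 5

5


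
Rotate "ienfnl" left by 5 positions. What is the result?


Input: "ienfnl", rotate left by 5
First 5 characters: "ienfn"
Remaining characters: "l"
Concatenate remaining + first: "l" + "ienfn" = "lienfn"

lienfn


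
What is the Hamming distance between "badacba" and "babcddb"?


Comparing "badacba" and "babcddb" position by position:
  Position 0: 'b' vs 'b' => same
  Position 1: 'a' vs 'a' => same
  Position 2: 'd' vs 'b' => differ
  Position 3: 'a' vs 'c' => differ
  Position 4: 'c' vs 'd' => differ
  Position 5: 'b' vs 'd' => differ
  Position 6: 'a' vs 'b' => differ
Total differences (Hamming distance): 5

5


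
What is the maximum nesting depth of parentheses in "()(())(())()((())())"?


Input: "()(())(())()((())())"
Tracking depth:
  Position 0 '(': depth becomes 1
  Position 1 ')': depth becomes 0
  Position 2 '(': depth becomes 1
  Position 3 '(': depth becomes 2
  Position 4 ')': depth becomes 1
  Position 5 ')': depth becomes 0
  Position 6 '(': depth becomes 1
  Position 7 '(': depth becomes 2
  Position 8 ')': depth becomes 1
  Position 9 ')': depth becomes 0
  Position 10 '(': depth becomes 1
  Position 11 ')': depth becomes 0
  Position 12 '(': depth becomes 1
  Position 13 '(': depth becomes 2
  Position 14 '(': depth becomes 3
  Position 15 ')': depth becomes 2
  Position 16 ')': depth becomes 1
  Position 17 '(': depth becomes 2
  Position 18 ')': depth becomes 1
  Position 19 ')': depth becomes 0
Maximum depth reached: 3

3


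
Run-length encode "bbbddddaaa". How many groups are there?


Input: bbbddddaaa
Scanning for consecutive runs:
  Group 1: 'b' x 3 (positions 0-2)
  Group 2: 'd' x 4 (positions 3-6)
  Group 3: 'a' x 3 (positions 7-9)
Total groups: 3

3


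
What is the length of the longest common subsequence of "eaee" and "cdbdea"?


LCS of "eaee" and "cdbdea"
DP table:
           c    d    b    d    e    a
      0    0    0    0    0    0    0
  e   0    0    0    0    0    1    1
  a   0    0    0    0    0    1    2
  e   0    0    0    0    0    1    2
  e   0    0    0    0    0    1    2
LCS length = dp[4][6] = 2

2


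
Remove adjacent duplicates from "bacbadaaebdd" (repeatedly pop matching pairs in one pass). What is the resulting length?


Input: bacbadaaebdd
Stack-based adjacent duplicate removal:
  Read 'b': push. Stack: b
  Read 'a': push. Stack: ba
  Read 'c': push. Stack: bac
  Read 'b': push. Stack: bacb
  Read 'a': push. Stack: bacba
  Read 'd': push. Stack: bacbad
  Read 'a': push. Stack: bacbada
  Read 'a': matches stack top 'a' => pop. Stack: bacbad
  Read 'e': push. Stack: bacbade
  Read 'b': push. Stack: bacbadeb
  Read 'd': push. Stack: bacbadebd
  Read 'd': matches stack top 'd' => pop. Stack: bacbadeb
Final stack: "bacbadeb" (length 8)

8


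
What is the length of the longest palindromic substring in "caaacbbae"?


Input: "caaacbbae"
Checking substrings for palindromes:
  [0:5] "caaac" (len 5) => palindrome
  [1:4] "aaa" (len 3) => palindrome
  [1:3] "aa" (len 2) => palindrome
  [2:4] "aa" (len 2) => palindrome
  [5:7] "bb" (len 2) => palindrome
Longest palindromic substring: "caaac" with length 5

5


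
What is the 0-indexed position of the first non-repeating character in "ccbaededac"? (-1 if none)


Input: ccbaededac
Character frequencies:
  'a': 2
  'b': 1
  'c': 3
  'd': 2
  'e': 2
Scanning left to right for freq == 1:
  Position 0 ('c'): freq=3, skip
  Position 1 ('c'): freq=3, skip
  Position 2 ('b'): unique! => answer = 2

2


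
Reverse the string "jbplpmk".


Input: jbplpmk
Reading characters right to left:
  Position 6: 'k'
  Position 5: 'm'
  Position 4: 'p'
  Position 3: 'l'
  Position 2: 'p'
  Position 1: 'b'
  Position 0: 'j'
Reversed: kmplpbj

kmplpbj


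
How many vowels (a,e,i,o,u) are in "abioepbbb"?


Input: abioepbbb
Checking each character:
  'a' at position 0: vowel (running total: 1)
  'b' at position 1: consonant
  'i' at position 2: vowel (running total: 2)
  'o' at position 3: vowel (running total: 3)
  'e' at position 4: vowel (running total: 4)
  'p' at position 5: consonant
  'b' at position 6: consonant
  'b' at position 7: consonant
  'b' at position 8: consonant
Total vowels: 4

4


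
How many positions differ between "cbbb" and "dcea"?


Comparing "cbbb" and "dcea" position by position:
  Position 0: 'c' vs 'd' => DIFFER
  Position 1: 'b' vs 'c' => DIFFER
  Position 2: 'b' vs 'e' => DIFFER
  Position 3: 'b' vs 'a' => DIFFER
Positions that differ: 4

4


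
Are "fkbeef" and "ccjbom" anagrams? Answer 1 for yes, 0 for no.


Strings: "fkbeef", "ccjbom"
Sorted first:  beeffk
Sorted second: bccjmo
Differ at position 1: 'e' vs 'c' => not anagrams

0


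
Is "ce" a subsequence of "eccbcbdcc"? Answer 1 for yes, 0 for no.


Check if "ce" is a subsequence of "eccbcbdcc"
Greedy scan:
  Position 0 ('e'): no match needed
  Position 1 ('c'): matches sub[0] = 'c'
  Position 2 ('c'): no match needed
  Position 3 ('b'): no match needed
  Position 4 ('c'): no match needed
  Position 5 ('b'): no match needed
  Position 6 ('d'): no match needed
  Position 7 ('c'): no match needed
  Position 8 ('c'): no match needed
Only matched 1/2 characters => not a subsequence

0


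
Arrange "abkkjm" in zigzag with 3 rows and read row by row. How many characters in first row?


Zigzag "abkkjm" into 3 rows:
Placing characters:
  'a' => row 0
  'b' => row 1
  'k' => row 2
  'k' => row 1
  'j' => row 0
  'm' => row 1
Rows:
  Row 0: "aj"
  Row 1: "bkm"
  Row 2: "k"
First row length: 2

2


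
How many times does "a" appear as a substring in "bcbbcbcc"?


Searching for "a" in "bcbbcbcc"
Scanning each position:
  Position 0: "b" => no
  Position 1: "c" => no
  Position 2: "b" => no
  Position 3: "b" => no
  Position 4: "c" => no
  Position 5: "b" => no
  Position 6: "c" => no
  Position 7: "c" => no
Total occurrences: 0

0


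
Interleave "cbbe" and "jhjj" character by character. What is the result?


Interleaving "cbbe" and "jhjj":
  Position 0: 'c' from first, 'j' from second => "cj"
  Position 1: 'b' from first, 'h' from second => "bh"
  Position 2: 'b' from first, 'j' from second => "bj"
  Position 3: 'e' from first, 'j' from second => "ej"
Result: cjbhbjej

cjbhbjej


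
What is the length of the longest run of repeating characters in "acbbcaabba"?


Input: "acbbcaabba"
Scanning for longest run:
  Position 1 ('c'): new char, reset run to 1
  Position 2 ('b'): new char, reset run to 1
  Position 3 ('b'): continues run of 'b', length=2
  Position 4 ('c'): new char, reset run to 1
  Position 5 ('a'): new char, reset run to 1
  Position 6 ('a'): continues run of 'a', length=2
  Position 7 ('b'): new char, reset run to 1
  Position 8 ('b'): continues run of 'b', length=2
  Position 9 ('a'): new char, reset run to 1
Longest run: 'b' with length 2

2


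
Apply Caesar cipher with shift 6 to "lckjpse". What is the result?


Caesar cipher: shift "lckjpse" by 6
  'l' (pos 11) + 6 = pos 17 = 'r'
  'c' (pos 2) + 6 = pos 8 = 'i'
  'k' (pos 10) + 6 = pos 16 = 'q'
  'j' (pos 9) + 6 = pos 15 = 'p'
  'p' (pos 15) + 6 = pos 21 = 'v'
  's' (pos 18) + 6 = pos 24 = 'y'
  'e' (pos 4) + 6 = pos 10 = 'k'
Result: riqpvyk

riqpvyk


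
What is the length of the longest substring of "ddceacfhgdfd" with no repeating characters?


Input: "ddceacfhgdfd"
Sliding window (track last position of each char):
  Position 0 ('d'): window [0,0] length 1 -- new best
  Position 1 ('d'): repeat (last at 0), move window start to 1
  Position 1 ('d'): window [1,1] length 1
  Position 2 ('c'): window [1,2] length 2 -- new best
  Position 3 ('e'): window [1,3] length 3 -- new best
  Position 4 ('a'): window [1,4] length 4 -- new best
  Position 5 ('c'): repeat (last at 2), move window start to 3
  Position 5 ('c'): window [3,5] length 3
  Position 6 ('f'): window [3,6] length 4
  Position 7 ('h'): window [3,7] length 5 -- new best
  Position 8 ('g'): window [3,8] length 6 -- new best
  Position 9 ('d'): window [3,9] length 7 -- new best
  Position 10 ('f'): repeat (last at 6), move window start to 7
  Position 10 ('f'): window [7,10] length 4
  Position 11 ('d'): repeat (last at 9), move window start to 10
  Position 11 ('d'): window [10,11] length 2
Longest substring with no repeats: "eacfhgd" with length 7

7


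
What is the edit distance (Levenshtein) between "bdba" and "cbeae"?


Computing edit distance: "bdba" -> "cbeae"
DP table:
           c    b    e    a    e
      0    1    2    3    4    5
  b   1    1    1    2    3    4
  d   2    2    2    2    3    4
  b   3    3    2    3    3    4
  a   4    4    3    3    3    4
Edit distance = dp[4][5] = 4

4


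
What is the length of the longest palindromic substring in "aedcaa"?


Input: "aedcaa"
Checking substrings for palindromes:
  [4:6] "aa" (len 2) => palindrome
Longest palindromic substring: "aa" with length 2

2


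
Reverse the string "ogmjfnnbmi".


Input: ogmjfnnbmi
Reading characters right to left:
  Position 9: 'i'
  Position 8: 'm'
  Position 7: 'b'
  Position 6: 'n'
  Position 5: 'n'
  Position 4: 'f'
  Position 3: 'j'
  Position 2: 'm'
  Position 1: 'g'
  Position 0: 'o'
Reversed: imbnnfjmgo

imbnnfjmgo


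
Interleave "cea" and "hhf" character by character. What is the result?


Interleaving "cea" and "hhf":
  Position 0: 'c' from first, 'h' from second => "ch"
  Position 1: 'e' from first, 'h' from second => "eh"
  Position 2: 'a' from first, 'f' from second => "af"
Result: chehaf

chehaf


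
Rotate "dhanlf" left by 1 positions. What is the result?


Input: "dhanlf", rotate left by 1
First 1 characters: "d"
Remaining characters: "hanlf"
Concatenate remaining + first: "hanlf" + "d" = "hanlfd"

hanlfd


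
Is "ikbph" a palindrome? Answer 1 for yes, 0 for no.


Input: ikbph
Reversed: hpbki
  Compare pos 0 ('i') with pos 4 ('h'): MISMATCH
  Compare pos 1 ('k') with pos 3 ('p'): MISMATCH
Result: not a palindrome

0


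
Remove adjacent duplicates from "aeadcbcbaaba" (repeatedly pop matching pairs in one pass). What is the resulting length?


Input: aeadcbcbaaba
Stack-based adjacent duplicate removal:
  Read 'a': push. Stack: a
  Read 'e': push. Stack: ae
  Read 'a': push. Stack: aea
  Read 'd': push. Stack: aead
  Read 'c': push. Stack: aeadc
  Read 'b': push. Stack: aeadcb
  Read 'c': push. Stack: aeadcbc
  Read 'b': push. Stack: aeadcbcb
  Read 'a': push. Stack: aeadcbcba
  Read 'a': matches stack top 'a' => pop. Stack: aeadcbcb
  Read 'b': matches stack top 'b' => pop. Stack: aeadcbc
  Read 'a': push. Stack: aeadcbca
Final stack: "aeadcbca" (length 8)

8


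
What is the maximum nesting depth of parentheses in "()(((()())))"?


Input: "()(((()())))"
Tracking depth:
  Position 0 '(': depth becomes 1
  Position 1 ')': depth becomes 0
  Position 2 '(': depth becomes 1
  Position 3 '(': depth becomes 2
  Position 4 '(': depth becomes 3
  Position 5 '(': depth becomes 4
  Position 6 ')': depth becomes 3
  Position 7 '(': depth becomes 4
  Position 8 ')': depth becomes 3
  Position 9 ')': depth becomes 2
  Position 10 ')': depth becomes 1
  Position 11 ')': depth becomes 0
Maximum depth reached: 4

4


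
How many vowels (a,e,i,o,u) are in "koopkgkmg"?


Input: koopkgkmg
Checking each character:
  'k' at position 0: consonant
  'o' at position 1: vowel (running total: 1)
  'o' at position 2: vowel (running total: 2)
  'p' at position 3: consonant
  'k' at position 4: consonant
  'g' at position 5: consonant
  'k' at position 6: consonant
  'm' at position 7: consonant
  'g' at position 8: consonant
Total vowels: 2

2


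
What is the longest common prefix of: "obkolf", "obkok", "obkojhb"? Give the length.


Words: obkolf, obkok, obkojhb
  Position 0: all 'o' => match
  Position 1: all 'b' => match
  Position 2: all 'k' => match
  Position 3: all 'o' => match
  Position 4: ('l', 'k', 'j') => mismatch, stop
LCP = "obko" (length 4)

4


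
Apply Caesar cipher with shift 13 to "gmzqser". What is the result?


Caesar cipher: shift "gmzqser" by 13
  'g' (pos 6) + 13 = pos 19 = 't'
  'm' (pos 12) + 13 = pos 25 = 'z'
  'z' (pos 25) + 13 = pos 12 = 'm'
  'q' (pos 16) + 13 = pos 3 = 'd'
  's' (pos 18) + 13 = pos 5 = 'f'
  'e' (pos 4) + 13 = pos 17 = 'r'
  'r' (pos 17) + 13 = pos 4 = 'e'
Result: tzmdfre

tzmdfre


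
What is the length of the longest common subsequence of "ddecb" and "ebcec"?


LCS of "ddecb" and "ebcec"
DP table:
           e    b    c    e    c
      0    0    0    0    0    0
  d   0    0    0    0    0    0
  d   0    0    0    0    0    0
  e   0    1    1    1    1    1
  c   0    1    1    2    2    2
  b   0    1    2    2    2    2
LCS length = dp[5][5] = 2

2


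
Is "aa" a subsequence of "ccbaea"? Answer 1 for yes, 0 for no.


Check if "aa" is a subsequence of "ccbaea"
Greedy scan:
  Position 0 ('c'): no match needed
  Position 1 ('c'): no match needed
  Position 2 ('b'): no match needed
  Position 3 ('a'): matches sub[0] = 'a'
  Position 4 ('e'): no match needed
  Position 5 ('a'): matches sub[1] = 'a'
All 2 characters matched => is a subsequence

1


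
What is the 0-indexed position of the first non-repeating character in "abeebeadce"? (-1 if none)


Input: abeebeadce
Character frequencies:
  'a': 2
  'b': 2
  'c': 1
  'd': 1
  'e': 4
Scanning left to right for freq == 1:
  Position 0 ('a'): freq=2, skip
  Position 1 ('b'): freq=2, skip
  Position 2 ('e'): freq=4, skip
  Position 3 ('e'): freq=4, skip
  Position 4 ('b'): freq=2, skip
  Position 5 ('e'): freq=4, skip
  Position 6 ('a'): freq=2, skip
  Position 7 ('d'): unique! => answer = 7

7


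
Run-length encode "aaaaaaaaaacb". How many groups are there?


Input: aaaaaaaaaacb
Scanning for consecutive runs:
  Group 1: 'a' x 10 (positions 0-9)
  Group 2: 'c' x 1 (positions 10-10)
  Group 3: 'b' x 1 (positions 11-11)
Total groups: 3

3


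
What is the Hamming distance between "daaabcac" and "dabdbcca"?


Comparing "daaabcac" and "dabdbcca" position by position:
  Position 0: 'd' vs 'd' => same
  Position 1: 'a' vs 'a' => same
  Position 2: 'a' vs 'b' => differ
  Position 3: 'a' vs 'd' => differ
  Position 4: 'b' vs 'b' => same
  Position 5: 'c' vs 'c' => same
  Position 6: 'a' vs 'c' => differ
  Position 7: 'c' vs 'a' => differ
Total differences (Hamming distance): 4

4


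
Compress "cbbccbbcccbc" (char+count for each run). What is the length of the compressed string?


Input: cbbccbbcccbc
Runs:
  'c' x 1 => "c1"
  'b' x 2 => "b2"
  'c' x 2 => "c2"
  'b' x 2 => "b2"
  'c' x 3 => "c3"
  'b' x 1 => "b1"
  'c' x 1 => "c1"
Compressed: "c1b2c2b2c3b1c1"
Compressed length: 14

14


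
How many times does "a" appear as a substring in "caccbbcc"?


Searching for "a" in "caccbbcc"
Scanning each position:
  Position 0: "c" => no
  Position 1: "a" => MATCH
  Position 2: "c" => no
  Position 3: "c" => no
  Position 4: "b" => no
  Position 5: "b" => no
  Position 6: "c" => no
  Position 7: "c" => no
Total occurrences: 1

1


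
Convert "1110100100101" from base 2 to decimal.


Input: "1110100100101" in base 2
Positional expansion:
  Digit '1' (value 1) x 2^12 = 4096
  Digit '1' (value 1) x 2^11 = 2048
  Digit '1' (value 1) x 2^10 = 1024
  Digit '0' (value 0) x 2^9 = 0
  Digit '1' (value 1) x 2^8 = 256
  Digit '0' (value 0) x 2^7 = 0
  Digit '0' (value 0) x 2^6 = 0
  Digit '1' (value 1) x 2^5 = 32
  Digit '0' (value 0) x 2^4 = 0
  Digit '0' (value 0) x 2^3 = 0
  Digit '1' (value 1) x 2^2 = 4
  Digit '0' (value 0) x 2^1 = 0
  Digit '1' (value 1) x 2^0 = 1
Sum = 7461

7461


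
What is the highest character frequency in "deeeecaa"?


Input: deeeecaa
Character counts:
  'a': 2
  'c': 1
  'd': 1
  'e': 4
Maximum frequency: 4

4


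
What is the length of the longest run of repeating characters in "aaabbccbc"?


Input: "aaabbccbc"
Scanning for longest run:
  Position 1 ('a'): continues run of 'a', length=2
  Position 2 ('a'): continues run of 'a', length=3
  Position 3 ('b'): new char, reset run to 1
  Position 4 ('b'): continues run of 'b', length=2
  Position 5 ('c'): new char, reset run to 1
  Position 6 ('c'): continues run of 'c', length=2
  Position 7 ('b'): new char, reset run to 1
  Position 8 ('c'): new char, reset run to 1
Longest run: 'a' with length 3

3


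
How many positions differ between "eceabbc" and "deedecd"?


Comparing "eceabbc" and "deedecd" position by position:
  Position 0: 'e' vs 'd' => DIFFER
  Position 1: 'c' vs 'e' => DIFFER
  Position 2: 'e' vs 'e' => same
  Position 3: 'a' vs 'd' => DIFFER
  Position 4: 'b' vs 'e' => DIFFER
  Position 5: 'b' vs 'c' => DIFFER
  Position 6: 'c' vs 'd' => DIFFER
Positions that differ: 6

6


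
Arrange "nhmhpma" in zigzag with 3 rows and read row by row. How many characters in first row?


Zigzag "nhmhpma" into 3 rows:
Placing characters:
  'n' => row 0
  'h' => row 1
  'm' => row 2
  'h' => row 1
  'p' => row 0
  'm' => row 1
  'a' => row 2
Rows:
  Row 0: "np"
  Row 1: "hhm"
  Row 2: "ma"
First row length: 2

2


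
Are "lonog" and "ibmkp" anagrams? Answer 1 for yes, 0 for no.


Strings: "lonog", "ibmkp"
Sorted first:  glnoo
Sorted second: bikmp
Differ at position 0: 'g' vs 'b' => not anagrams

0


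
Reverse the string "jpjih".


Input: jpjih
Reading characters right to left:
  Position 4: 'h'
  Position 3: 'i'
  Position 2: 'j'
  Position 1: 'p'
  Position 0: 'j'
Reversed: hijpj

hijpj


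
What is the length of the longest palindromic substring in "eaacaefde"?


Input: "eaacaefde"
Checking substrings for palindromes:
  [2:5] "aca" (len 3) => palindrome
  [1:3] "aa" (len 2) => palindrome
Longest palindromic substring: "aca" with length 3

3


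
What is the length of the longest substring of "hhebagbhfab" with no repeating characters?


Input: "hhebagbhfab"
Sliding window (track last position of each char):
  Position 0 ('h'): window [0,0] length 1 -- new best
  Position 1 ('h'): repeat (last at 0), move window start to 1
  Position 1 ('h'): window [1,1] length 1
  Position 2 ('e'): window [1,2] length 2 -- new best
  Position 3 ('b'): window [1,3] length 3 -- new best
  Position 4 ('a'): window [1,4] length 4 -- new best
  Position 5 ('g'): window [1,5] length 5 -- new best
  Position 6 ('b'): repeat (last at 3), move window start to 4
  Position 6 ('b'): window [4,6] length 3
  Position 7 ('h'): window [4,7] length 4
  Position 8 ('f'): window [4,8] length 5
  Position 9 ('a'): repeat (last at 4), move window start to 5
  Position 9 ('a'): window [5,9] length 5
  Position 10 ('b'): repeat (last at 6), move window start to 7
  Position 10 ('b'): window [7,10] length 4
Longest substring with no repeats: "hebag" with length 5

5


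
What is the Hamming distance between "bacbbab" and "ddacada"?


Comparing "bacbbab" and "ddacada" position by position:
  Position 0: 'b' vs 'd' => differ
  Position 1: 'a' vs 'd' => differ
  Position 2: 'c' vs 'a' => differ
  Position 3: 'b' vs 'c' => differ
  Position 4: 'b' vs 'a' => differ
  Position 5: 'a' vs 'd' => differ
  Position 6: 'b' vs 'a' => differ
Total differences (Hamming distance): 7

7


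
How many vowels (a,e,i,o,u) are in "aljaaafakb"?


Input: aljaaafakb
Checking each character:
  'a' at position 0: vowel (running total: 1)
  'l' at position 1: consonant
  'j' at position 2: consonant
  'a' at position 3: vowel (running total: 2)
  'a' at position 4: vowel (running total: 3)
  'a' at position 5: vowel (running total: 4)
  'f' at position 6: consonant
  'a' at position 7: vowel (running total: 5)
  'k' at position 8: consonant
  'b' at position 9: consonant
Total vowels: 5

5


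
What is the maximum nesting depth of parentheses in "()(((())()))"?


Input: "()(((())()))"
Tracking depth:
  Position 0 '(': depth becomes 1
  Position 1 ')': depth becomes 0
  Position 2 '(': depth becomes 1
  Position 3 '(': depth becomes 2
  Position 4 '(': depth becomes 3
  Position 5 '(': depth becomes 4
  Position 6 ')': depth becomes 3
  Position 7 ')': depth becomes 2
  Position 8 '(': depth becomes 3
  Position 9 ')': depth becomes 2
  Position 10 ')': depth becomes 1
  Position 11 ')': depth becomes 0
Maximum depth reached: 4

4


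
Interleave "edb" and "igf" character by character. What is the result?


Interleaving "edb" and "igf":
  Position 0: 'e' from first, 'i' from second => "ei"
  Position 1: 'd' from first, 'g' from second => "dg"
  Position 2: 'b' from first, 'f' from second => "bf"
Result: eidgbf

eidgbf


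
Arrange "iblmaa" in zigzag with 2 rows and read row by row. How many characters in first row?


Zigzag "iblmaa" into 2 rows:
Placing characters:
  'i' => row 0
  'b' => row 1
  'l' => row 0
  'm' => row 1
  'a' => row 0
  'a' => row 1
Rows:
  Row 0: "ila"
  Row 1: "bma"
First row length: 3

3
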